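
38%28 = 10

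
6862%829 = 230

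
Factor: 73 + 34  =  107^1 = 107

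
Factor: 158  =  2^1 * 79^1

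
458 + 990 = 1448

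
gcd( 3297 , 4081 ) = 7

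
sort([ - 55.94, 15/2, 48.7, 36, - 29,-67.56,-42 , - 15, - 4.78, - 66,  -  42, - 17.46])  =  [- 67.56, -66,  -  55.94, - 42, - 42,  -  29, - 17.46, - 15, - 4.78, 15/2,36, 48.7]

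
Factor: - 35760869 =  - 19^1 * 229^1*8219^1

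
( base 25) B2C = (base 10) 6937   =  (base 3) 100111221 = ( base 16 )1b19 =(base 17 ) 1701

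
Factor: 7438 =2^1*3719^1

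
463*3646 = 1688098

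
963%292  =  87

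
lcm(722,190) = 3610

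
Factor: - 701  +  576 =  - 5^3 =- 125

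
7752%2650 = 2452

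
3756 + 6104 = 9860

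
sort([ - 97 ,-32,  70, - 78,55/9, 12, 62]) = [ - 97, - 78, - 32, 55/9,12, 62,70 ] 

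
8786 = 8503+283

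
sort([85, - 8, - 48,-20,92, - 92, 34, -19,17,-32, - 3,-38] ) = [ - 92, -48 , - 38, - 32 , - 20, - 19, - 8, - 3, 17, 34,85,92] 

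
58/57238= 29/28619=0.00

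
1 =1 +0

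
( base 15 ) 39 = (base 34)1k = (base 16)36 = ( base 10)54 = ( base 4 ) 312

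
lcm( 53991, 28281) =593901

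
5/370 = 1/74 = 0.01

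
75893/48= 75893/48 =1581.10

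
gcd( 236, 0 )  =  236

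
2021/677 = 2 + 667/677 = 2.99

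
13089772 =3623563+9466209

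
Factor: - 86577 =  - 3^1*28859^1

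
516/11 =46 + 10/11= 46.91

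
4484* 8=35872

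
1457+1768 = 3225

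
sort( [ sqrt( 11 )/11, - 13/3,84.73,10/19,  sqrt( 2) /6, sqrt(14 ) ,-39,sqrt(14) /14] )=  [-39, - 13/3, sqrt( 2)/6, sqrt ( 14)/14, sqrt( 11)/11, 10/19,  sqrt( 14), 84.73]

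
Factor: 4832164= 2^2*47^1*25703^1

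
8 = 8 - 0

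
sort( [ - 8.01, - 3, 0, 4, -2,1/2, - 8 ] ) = [- 8.01, - 8, - 3, - 2,0,1/2,4]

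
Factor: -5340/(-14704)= 1335/3676 = 2^( - 2 )*3^1*5^1*89^1*919^( - 1) 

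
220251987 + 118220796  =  338472783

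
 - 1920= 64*( - 30 ) 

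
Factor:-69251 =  - 7^1 * 13^1*761^1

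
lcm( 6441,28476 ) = 541044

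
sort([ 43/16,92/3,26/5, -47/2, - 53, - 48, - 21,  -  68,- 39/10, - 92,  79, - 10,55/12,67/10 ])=[ - 92, - 68, - 53, - 48, - 47/2, - 21 , - 10, -39/10 , 43/16,55/12,26/5  ,  67/10,92/3,  79]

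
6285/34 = 6285/34  =  184.85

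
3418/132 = 25 + 59/66  =  25.89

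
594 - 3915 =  - 3321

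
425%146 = 133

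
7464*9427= 70363128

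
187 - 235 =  -48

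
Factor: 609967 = 83^1*7349^1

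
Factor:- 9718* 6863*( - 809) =53955958906 = 2^1*43^1* 113^1*809^1*6863^1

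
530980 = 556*955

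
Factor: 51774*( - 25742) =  - 2^2*3^1 * 61^1 * 211^1*8629^1= - 1332766308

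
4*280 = 1120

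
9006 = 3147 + 5859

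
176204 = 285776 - 109572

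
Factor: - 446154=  - 2^1*3^1*23^1*53^1*61^1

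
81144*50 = 4057200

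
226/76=2+37/38 = 2.97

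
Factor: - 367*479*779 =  - 19^1*41^1*367^1*479^1= - 136942747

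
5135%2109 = 917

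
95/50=19/10 =1.90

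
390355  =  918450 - 528095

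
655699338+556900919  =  1212600257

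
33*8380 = 276540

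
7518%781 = 489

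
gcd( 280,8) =8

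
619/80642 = 619/80642 = 0.01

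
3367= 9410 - 6043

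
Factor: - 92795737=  - 29^1*67^1*163^1*293^1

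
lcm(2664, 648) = 23976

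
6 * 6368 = 38208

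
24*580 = 13920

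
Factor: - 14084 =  - 2^2* 7^1*503^1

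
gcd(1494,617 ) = 1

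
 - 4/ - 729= 4/729= 0.01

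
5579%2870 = 2709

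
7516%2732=2052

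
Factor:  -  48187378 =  - 2^1 * 24093689^1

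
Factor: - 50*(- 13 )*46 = 2^2*5^2* 13^1* 23^1= 29900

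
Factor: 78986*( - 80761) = -6378988346 = - 2^1*73^1*541^1*80761^1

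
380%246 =134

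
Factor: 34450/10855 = 530/167 = 2^1*5^1*53^1*167^( - 1 )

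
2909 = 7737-4828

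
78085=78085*1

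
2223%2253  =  2223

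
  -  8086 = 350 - 8436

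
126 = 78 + 48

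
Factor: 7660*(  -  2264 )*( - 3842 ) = 66628886080 = 2^6*5^1*17^1*113^1 * 283^1 * 383^1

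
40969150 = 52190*785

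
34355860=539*63740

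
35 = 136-101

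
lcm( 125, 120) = 3000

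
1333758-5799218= - 4465460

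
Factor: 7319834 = 2^1*3659917^1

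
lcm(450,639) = 31950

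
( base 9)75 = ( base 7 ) 125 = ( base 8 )104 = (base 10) 68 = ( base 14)4c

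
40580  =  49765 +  - 9185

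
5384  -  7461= - 2077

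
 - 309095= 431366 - 740461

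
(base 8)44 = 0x24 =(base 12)30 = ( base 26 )1a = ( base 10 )36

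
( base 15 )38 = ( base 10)53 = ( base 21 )2b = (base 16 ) 35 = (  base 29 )1o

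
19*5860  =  111340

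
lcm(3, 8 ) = 24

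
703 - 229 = 474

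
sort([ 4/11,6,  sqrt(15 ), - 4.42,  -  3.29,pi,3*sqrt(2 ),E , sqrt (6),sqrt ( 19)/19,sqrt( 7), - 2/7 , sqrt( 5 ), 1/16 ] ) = [-4.42, - 3.29, - 2/7 , 1/16,sqrt ( 19)/19,4/11,sqrt(5),sqrt( 6) , sqrt ( 7 ),E,  pi, sqrt(15), 3*sqrt(2), 6] 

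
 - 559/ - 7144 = 559/7144=   0.08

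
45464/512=88+51/64   =  88.80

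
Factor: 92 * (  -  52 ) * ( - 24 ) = 2^7*3^1*13^1*23^1   =  114816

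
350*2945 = 1030750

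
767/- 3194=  - 767/3194 = - 0.24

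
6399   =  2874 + 3525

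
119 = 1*119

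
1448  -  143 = 1305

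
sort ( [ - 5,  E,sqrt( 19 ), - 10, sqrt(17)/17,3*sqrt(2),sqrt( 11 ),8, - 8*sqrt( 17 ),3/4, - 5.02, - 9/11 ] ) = [- 8*sqrt (17), - 10,-5.02, - 5, - 9/11 , sqrt( 17) /17, 3/4,E,sqrt(11 ), 3*sqrt(2)  ,  sqrt(19 ), 8 ] 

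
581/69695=581/69695 = 0.01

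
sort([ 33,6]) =[6, 33 ]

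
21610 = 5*4322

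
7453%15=13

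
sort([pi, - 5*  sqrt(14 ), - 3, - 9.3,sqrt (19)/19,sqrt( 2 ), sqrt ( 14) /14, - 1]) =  [ - 5* sqrt( 14),-9.3, - 3, - 1,sqrt ( 19)/19,sqrt( 14 )/14,sqrt( 2 ),  pi ]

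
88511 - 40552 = 47959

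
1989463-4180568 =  - 2191105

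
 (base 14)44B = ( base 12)5AB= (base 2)1101010011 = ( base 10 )851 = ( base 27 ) 14e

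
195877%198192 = 195877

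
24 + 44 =68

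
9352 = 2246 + 7106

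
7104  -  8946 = - 1842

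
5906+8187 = 14093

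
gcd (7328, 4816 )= 16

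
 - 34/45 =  - 1+ 11/45=-0.76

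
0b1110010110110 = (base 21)ge0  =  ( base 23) dkd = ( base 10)7350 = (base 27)A26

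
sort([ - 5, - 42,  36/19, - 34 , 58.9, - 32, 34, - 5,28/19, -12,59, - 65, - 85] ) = [ - 85, - 65,  -  42, - 34, - 32 , - 12, -5, - 5,28/19,  36/19,34,58.9,59 ] 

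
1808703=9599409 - 7790706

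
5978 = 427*14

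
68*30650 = 2084200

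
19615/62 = 19615/62= 316.37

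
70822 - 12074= 58748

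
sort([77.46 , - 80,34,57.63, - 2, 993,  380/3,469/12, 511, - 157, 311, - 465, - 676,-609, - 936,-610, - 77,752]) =[ - 936,-676, - 610, - 609, - 465, - 157, - 80, - 77, - 2, 34,469/12,57.63,77.46, 380/3,311,  511, 752,993]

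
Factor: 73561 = 73561^1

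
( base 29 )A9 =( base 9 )362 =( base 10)299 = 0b100101011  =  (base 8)453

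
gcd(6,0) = 6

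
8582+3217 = 11799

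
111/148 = 3/4 = 0.75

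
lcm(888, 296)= 888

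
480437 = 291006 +189431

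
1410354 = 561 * 2514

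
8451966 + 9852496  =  18304462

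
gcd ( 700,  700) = 700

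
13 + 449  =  462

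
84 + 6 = 90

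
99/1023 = 3/31 = 0.10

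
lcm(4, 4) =4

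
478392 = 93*5144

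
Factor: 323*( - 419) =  - 17^1*19^1*419^1 = - 135337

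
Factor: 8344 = 2^3*7^1*149^1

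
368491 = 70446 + 298045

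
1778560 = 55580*32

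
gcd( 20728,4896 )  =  8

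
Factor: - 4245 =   -  3^1 * 5^1*283^1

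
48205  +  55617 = 103822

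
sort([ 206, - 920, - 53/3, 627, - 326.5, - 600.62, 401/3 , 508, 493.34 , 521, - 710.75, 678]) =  [ - 920, - 710.75,-600.62, - 326.5, - 53/3, 401/3, 206, 493.34, 508, 521, 627, 678]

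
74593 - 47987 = 26606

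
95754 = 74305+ 21449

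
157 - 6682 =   -  6525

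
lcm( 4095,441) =28665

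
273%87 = 12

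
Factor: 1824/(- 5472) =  - 3^ (-1) = - 1/3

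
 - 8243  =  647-8890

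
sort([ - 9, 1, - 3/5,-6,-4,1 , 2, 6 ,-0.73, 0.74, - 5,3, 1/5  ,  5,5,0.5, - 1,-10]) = [ - 10, - 9, - 6, - 5,  -  4,-1,-0.73,-3/5, 1/5, 0.5, 0.74, 1, 1,2, 3,5, 5, 6 ] 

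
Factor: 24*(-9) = - 2^3*3^3 = - 216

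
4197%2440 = 1757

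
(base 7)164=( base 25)3K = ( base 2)1011111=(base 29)38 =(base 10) 95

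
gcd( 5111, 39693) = 1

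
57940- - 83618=141558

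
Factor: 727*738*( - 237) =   -  127156662 = -2^1*3^3*41^1*79^1*727^1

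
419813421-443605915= - 23792494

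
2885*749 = 2160865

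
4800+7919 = 12719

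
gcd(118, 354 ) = 118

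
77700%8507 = 1137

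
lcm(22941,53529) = 160587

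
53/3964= 53/3964 = 0.01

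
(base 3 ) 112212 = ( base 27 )EN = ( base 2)110010001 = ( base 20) 101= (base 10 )401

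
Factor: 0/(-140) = 0  =  0^1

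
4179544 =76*54994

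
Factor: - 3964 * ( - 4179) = 16565556 = 2^2  *  3^1*7^1 *199^1*991^1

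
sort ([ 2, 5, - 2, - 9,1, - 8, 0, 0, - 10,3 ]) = [-10  ,-9 , - 8,-2,0,  0,1 , 2, 3,5] 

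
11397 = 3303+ 8094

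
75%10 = 5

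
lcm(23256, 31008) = 93024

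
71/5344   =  71/5344 = 0.01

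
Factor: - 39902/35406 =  - 3^( - 2)*7^( - 1)*71^1 = - 71/63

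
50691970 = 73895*686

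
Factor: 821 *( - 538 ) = - 2^1*269^1 *821^1 = -441698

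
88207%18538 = 14055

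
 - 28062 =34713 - 62775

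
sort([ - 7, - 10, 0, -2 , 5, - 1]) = [ - 10, - 7, - 2, - 1, 0,5]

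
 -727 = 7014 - 7741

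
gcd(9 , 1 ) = 1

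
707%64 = 3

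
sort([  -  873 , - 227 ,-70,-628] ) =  [ - 873, - 628,-227, - 70 ] 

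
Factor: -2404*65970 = -2^3 *3^2 *5^1 * 601^1*733^1 = -158591880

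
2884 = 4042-1158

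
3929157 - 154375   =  3774782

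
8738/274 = 31 + 122/137 = 31.89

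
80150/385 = 2290/11 = 208.18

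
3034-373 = 2661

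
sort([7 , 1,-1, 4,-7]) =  [-7,-1,  1,4,7] 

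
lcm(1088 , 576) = 9792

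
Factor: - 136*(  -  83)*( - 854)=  - 9639952  =  - 2^4*7^1*17^1*61^1*83^1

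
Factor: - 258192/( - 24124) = 2^2*3^2* 11^1*37^( - 1) = 396/37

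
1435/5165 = 287/1033=0.28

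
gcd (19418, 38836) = 19418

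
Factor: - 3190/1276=-2^ ( - 1)*5^1 = - 5/2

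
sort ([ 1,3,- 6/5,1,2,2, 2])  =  [ - 6/5,1,  1,2,2, 2,3]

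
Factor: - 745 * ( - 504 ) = 2^3*3^2  *  5^1 * 7^1*149^1 = 375480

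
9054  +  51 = 9105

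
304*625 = 190000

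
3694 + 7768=11462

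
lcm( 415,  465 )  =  38595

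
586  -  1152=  - 566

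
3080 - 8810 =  - 5730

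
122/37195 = 122/37195 = 0.00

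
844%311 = 222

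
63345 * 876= 55490220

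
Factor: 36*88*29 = 91872=2^5*3^2*11^1*29^1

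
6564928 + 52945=6617873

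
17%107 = 17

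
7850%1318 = 1260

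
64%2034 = 64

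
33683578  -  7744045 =25939533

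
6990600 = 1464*4775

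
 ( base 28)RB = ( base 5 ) 11032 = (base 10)767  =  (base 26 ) 13d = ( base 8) 1377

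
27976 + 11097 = 39073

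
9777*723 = 7068771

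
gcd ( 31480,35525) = 5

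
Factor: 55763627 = 263^1*212029^1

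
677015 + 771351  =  1448366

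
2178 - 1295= 883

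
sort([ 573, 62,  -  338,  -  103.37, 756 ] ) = [ - 338,-103.37, 62,573, 756]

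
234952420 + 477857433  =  712809853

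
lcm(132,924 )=924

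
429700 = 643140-213440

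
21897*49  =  1072953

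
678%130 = 28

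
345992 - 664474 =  - 318482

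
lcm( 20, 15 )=60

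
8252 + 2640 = 10892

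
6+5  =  11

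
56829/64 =56829/64  =  887.95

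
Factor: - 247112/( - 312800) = 79/100 = 2^( - 2 )*5^(- 2 ) * 79^1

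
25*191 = 4775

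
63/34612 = 63/34612 = 0.00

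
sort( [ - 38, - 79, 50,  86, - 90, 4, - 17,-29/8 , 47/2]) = [ - 90, - 79, - 38, - 17, - 29/8,  4, 47/2, 50, 86 ]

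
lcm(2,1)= 2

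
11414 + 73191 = 84605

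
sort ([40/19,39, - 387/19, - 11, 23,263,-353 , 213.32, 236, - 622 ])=[  -  622 , - 353, - 387/19,  -  11,40/19,  23,  39, 213.32, 236,263 ]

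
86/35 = 86/35 = 2.46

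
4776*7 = 33432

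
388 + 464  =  852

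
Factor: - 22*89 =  - 2^1  *11^1*89^1=-1958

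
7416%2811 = 1794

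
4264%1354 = 202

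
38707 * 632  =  24462824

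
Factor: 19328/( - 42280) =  - 16/35  =  - 2^4*5^( - 1) * 7^( - 1 )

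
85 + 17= 102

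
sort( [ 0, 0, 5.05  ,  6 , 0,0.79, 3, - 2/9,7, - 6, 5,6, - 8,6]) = [ - 8, - 6, - 2/9, 0,0, 0, 0.79,3, 5,5.05, 6, 6, 6,7]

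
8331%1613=266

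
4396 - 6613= - 2217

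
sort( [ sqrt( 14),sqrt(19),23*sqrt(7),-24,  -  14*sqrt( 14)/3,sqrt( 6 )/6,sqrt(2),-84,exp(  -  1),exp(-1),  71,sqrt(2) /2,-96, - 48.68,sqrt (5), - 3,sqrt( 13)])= [-96,-84,  -  48.68 , -24,-14 *sqrt(14 )/3, - 3,exp(-1),exp(-1), sqrt(6) /6,sqrt(2)/2,sqrt ( 2),sqrt(5 ),sqrt(13), sqrt( 14 ),sqrt(19),23 *sqrt( 7),71 ] 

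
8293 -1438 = 6855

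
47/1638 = 47/1638 =0.03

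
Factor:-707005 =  - 5^1*  13^1*73^1 *149^1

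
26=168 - 142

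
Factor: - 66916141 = -41^1*1632101^1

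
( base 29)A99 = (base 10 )8680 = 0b10000111101000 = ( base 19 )150G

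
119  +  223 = 342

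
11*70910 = 780010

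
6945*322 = 2236290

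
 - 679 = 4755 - 5434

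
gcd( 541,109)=1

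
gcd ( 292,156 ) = 4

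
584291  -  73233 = 511058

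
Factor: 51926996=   2^2*11^1 * 1180159^1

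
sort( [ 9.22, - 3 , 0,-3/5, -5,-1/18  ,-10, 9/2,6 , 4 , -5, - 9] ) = [-10,-9,-5, - 5, - 3 , -3/5 , - 1/18 , 0,4, 9/2,6, 9.22]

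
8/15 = 8/15 = 0.53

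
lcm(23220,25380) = 1091340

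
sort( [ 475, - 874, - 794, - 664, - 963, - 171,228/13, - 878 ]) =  [-963, - 878, - 874, - 794, - 664, - 171,228/13,475 ]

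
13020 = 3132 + 9888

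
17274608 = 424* 40742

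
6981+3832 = 10813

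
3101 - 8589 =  - 5488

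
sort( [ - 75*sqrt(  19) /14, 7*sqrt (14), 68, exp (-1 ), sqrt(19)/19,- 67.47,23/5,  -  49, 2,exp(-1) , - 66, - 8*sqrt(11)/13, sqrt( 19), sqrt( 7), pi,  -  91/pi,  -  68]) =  [ - 68, - 67.47, - 66,-49, - 91/pi,-75*sqrt(19)/14, - 8*sqrt(11 ) /13, sqrt( 19 )/19 , exp ( - 1), exp ( - 1),2, sqrt(7),pi, sqrt(19 ), 23/5,7*sqrt( 14 ), 68]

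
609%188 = 45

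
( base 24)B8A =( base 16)198a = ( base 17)15aa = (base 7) 25030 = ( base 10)6538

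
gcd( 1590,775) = 5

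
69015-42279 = 26736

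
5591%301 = 173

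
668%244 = 180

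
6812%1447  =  1024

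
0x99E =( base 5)34322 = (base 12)1512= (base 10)2462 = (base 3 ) 10101012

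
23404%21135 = 2269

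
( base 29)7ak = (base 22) CHF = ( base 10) 6197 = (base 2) 1100000110101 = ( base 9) 8445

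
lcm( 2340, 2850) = 222300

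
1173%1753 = 1173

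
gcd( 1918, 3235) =1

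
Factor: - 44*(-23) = 2^2*11^1*23^1 = 1012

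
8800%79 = 31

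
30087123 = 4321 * 6963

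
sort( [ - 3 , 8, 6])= [ - 3,6,8 ]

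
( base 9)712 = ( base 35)GI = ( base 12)402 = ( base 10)578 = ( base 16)242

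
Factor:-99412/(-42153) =2^2*3^( - 1)*29^1*857^1*14051^(-1)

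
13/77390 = 13/77390=0.00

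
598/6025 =598/6025 = 0.10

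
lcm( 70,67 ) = 4690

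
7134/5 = 1426 + 4/5 = 1426.80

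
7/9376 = 7/9376 = 0.00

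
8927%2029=811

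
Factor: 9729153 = 3^4*7^1*17159^1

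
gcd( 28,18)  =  2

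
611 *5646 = 3449706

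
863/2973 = 863/2973 = 0.29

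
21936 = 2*10968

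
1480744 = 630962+849782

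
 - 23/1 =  - 23 = - 23.00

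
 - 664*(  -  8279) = 5497256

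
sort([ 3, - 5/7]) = [ - 5/7,  3]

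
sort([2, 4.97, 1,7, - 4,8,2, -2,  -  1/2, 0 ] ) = [ - 4, - 2, - 1/2, 0,  1,2,2,4.97,7,  8]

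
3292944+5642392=8935336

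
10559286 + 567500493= 578059779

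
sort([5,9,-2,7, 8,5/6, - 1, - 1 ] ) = [ - 2,  -  1, - 1,5/6, 5,7,8,  9] 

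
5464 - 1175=4289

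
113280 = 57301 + 55979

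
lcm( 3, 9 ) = 9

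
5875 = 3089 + 2786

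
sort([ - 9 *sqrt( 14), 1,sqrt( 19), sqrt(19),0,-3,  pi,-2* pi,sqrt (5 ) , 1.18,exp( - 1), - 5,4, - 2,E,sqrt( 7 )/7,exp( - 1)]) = [-9*sqrt ( 14), - 2 * pi, - 5, - 3, - 2,  0,exp( - 1), exp( -1),sqrt( 7)/7,1,  1.18, sqrt( 5),  E,pi, 4,sqrt (19), sqrt( 19) ]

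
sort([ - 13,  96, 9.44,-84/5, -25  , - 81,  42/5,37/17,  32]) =[ - 81,-25, - 84/5, - 13, 37/17, 42/5,  9.44, 32, 96] 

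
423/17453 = 423/17453 = 0.02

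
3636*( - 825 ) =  - 2999700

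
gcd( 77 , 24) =1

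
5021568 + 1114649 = 6136217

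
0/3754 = 0 = 0.00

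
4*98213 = 392852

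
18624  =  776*24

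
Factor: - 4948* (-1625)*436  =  2^4 * 5^3*13^1 * 109^1*1237^1 = 3505658000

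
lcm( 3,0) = 0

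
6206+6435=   12641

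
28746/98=293 + 16/49  =  293.33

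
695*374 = 259930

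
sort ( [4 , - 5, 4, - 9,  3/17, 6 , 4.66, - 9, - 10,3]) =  [ - 10, - 9,-9, - 5 , 3/17,  3 , 4, 4, 4.66,6 ]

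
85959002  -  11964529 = 73994473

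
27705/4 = 27705/4  =  6926.25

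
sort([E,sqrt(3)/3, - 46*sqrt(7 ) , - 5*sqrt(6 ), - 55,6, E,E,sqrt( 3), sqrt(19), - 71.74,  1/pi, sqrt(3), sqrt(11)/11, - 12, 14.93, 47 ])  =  [ - 46*sqrt(7), - 71.74, -55,-5*sqrt(6 ), - 12, sqrt(11 ) /11, 1/pi,sqrt(3)/3, sqrt ( 3) , sqrt(3),E,E, E, sqrt( 19) , 6,14.93,  47] 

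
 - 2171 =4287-6458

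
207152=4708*44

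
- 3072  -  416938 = -420010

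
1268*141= 178788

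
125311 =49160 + 76151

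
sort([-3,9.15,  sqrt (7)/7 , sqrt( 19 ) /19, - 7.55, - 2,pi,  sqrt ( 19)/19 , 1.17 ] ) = [-7.55,-3, - 2,sqrt( 19 ) /19, sqrt( 19) /19,sqrt( 7 ) /7,1.17 , pi,9.15] 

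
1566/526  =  2 + 257/263 = 2.98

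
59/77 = 59/77 = 0.77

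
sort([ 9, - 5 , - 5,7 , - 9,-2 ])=[ - 9, - 5, - 5, - 2  ,  7 , 9 ] 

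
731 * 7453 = 5448143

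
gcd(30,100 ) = 10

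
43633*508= 22165564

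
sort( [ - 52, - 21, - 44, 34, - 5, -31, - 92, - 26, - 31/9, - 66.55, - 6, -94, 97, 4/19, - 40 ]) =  [ - 94, - 92, - 66.55, - 52, - 44,-40,-31, - 26, - 21, -6, -5, - 31/9, 4/19, 34,97 ] 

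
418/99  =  4 + 2/9 = 4.22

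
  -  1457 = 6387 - 7844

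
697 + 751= 1448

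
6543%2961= 621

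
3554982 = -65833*(  -  54 )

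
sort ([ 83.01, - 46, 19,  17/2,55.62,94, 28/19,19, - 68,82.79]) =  [-68, - 46, 28/19, 17/2 , 19, 19, 55.62, 82.79 , 83.01, 94]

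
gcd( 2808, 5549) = 1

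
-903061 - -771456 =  - 131605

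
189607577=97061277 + 92546300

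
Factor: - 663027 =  - 3^1 * 29^1 * 7621^1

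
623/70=8 + 9/10 =8.90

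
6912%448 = 192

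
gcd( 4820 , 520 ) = 20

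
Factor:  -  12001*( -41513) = 498197513=11^1*1091^1 * 41513^1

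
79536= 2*39768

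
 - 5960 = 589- 6549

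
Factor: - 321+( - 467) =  - 788 = - 2^2*197^1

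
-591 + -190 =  - 781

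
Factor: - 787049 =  - 17^1*67^1*691^1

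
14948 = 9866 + 5082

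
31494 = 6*5249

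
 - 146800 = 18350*( - 8 )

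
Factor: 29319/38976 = 337/448 = 2^( - 6)*7^ (-1 )*337^1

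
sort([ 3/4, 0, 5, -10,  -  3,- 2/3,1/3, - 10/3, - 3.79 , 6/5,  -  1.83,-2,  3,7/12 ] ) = [ - 10, - 3.79,  -  10/3, - 3,-2,-1.83, - 2/3,0,1/3, 7/12,3/4,6/5,3,5 ] 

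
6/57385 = 6/57385 = 0.00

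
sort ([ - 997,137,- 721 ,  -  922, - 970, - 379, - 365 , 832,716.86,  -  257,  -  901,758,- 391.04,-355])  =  [ -997, - 970, - 922, - 901 , - 721,-391.04, - 379, - 365,  -  355, - 257,137,716.86,758,832 ]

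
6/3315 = 2/1105 = 0.00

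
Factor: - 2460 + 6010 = 2^1 * 5^2*71^1 = 3550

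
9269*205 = 1900145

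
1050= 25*42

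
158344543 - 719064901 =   -  560720358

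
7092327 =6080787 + 1011540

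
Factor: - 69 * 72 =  - 2^3*3^3*23^1 = -4968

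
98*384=37632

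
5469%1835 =1799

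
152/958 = 76/479 = 0.16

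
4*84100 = 336400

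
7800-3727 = 4073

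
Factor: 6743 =11^1*613^1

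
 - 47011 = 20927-67938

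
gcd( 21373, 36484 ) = 1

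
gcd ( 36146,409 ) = 1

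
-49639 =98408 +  - 148047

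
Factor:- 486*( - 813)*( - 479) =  - 2^1 *3^6*271^1*479^1=- 189261522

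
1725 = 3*575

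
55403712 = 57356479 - 1952767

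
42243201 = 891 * 47411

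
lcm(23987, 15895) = 1319285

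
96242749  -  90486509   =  5756240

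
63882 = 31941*2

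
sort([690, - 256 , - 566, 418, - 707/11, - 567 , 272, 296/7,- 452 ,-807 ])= [ - 807, - 567, - 566,-452,  -  256, - 707/11, 296/7,272, 418, 690 ]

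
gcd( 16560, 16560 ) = 16560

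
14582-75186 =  -60604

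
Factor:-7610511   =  - 3^1 * 2536837^1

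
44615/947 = 47 + 106/947 = 47.11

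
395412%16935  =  5907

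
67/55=67/55 = 1.22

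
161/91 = 23/13=1.77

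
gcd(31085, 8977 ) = 1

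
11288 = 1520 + 9768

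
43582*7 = 305074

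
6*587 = 3522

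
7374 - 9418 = -2044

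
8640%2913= 2814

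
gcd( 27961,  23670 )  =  1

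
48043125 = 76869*625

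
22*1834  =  40348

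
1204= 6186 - 4982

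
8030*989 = 7941670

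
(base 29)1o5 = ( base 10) 1542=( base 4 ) 120012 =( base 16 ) 606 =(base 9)2103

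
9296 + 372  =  9668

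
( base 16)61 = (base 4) 1201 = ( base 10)97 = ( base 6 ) 241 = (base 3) 10121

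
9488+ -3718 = 5770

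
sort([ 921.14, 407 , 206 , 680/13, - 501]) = [ - 501, 680/13, 206  ,  407 , 921.14 ]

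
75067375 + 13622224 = 88689599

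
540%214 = 112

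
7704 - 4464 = 3240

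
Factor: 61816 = 2^3 * 7727^1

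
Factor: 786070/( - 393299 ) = -2^1*5^1*78607^1*393299^( - 1)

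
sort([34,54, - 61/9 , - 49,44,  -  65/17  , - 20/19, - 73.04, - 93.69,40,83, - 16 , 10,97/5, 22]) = [ - 93.69, - 73.04, - 49, - 16,  -  61/9,-65/17, - 20/19, 10,97/5,22, 34,40,  44,54  ,  83 ] 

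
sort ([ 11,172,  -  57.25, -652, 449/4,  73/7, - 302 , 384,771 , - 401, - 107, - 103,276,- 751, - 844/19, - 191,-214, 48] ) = [- 751,  -  652, - 401,- 302, -214, - 191, - 107, - 103, - 57.25, - 844/19,73/7,11, 48,449/4, 172,276, 384, 771]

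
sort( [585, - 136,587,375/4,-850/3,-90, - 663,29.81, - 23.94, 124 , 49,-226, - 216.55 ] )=[-663, - 850/3, - 226, - 216.55,-136, - 90, - 23.94, 29.81,  49, 375/4,124,585, 587 ]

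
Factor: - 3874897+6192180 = 2317283 =2317283^1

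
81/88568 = 81/88568=0.00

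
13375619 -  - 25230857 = 38606476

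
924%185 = 184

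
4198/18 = 233 + 2/9  =  233.22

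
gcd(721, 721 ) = 721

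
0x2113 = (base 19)148c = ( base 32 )88J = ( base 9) 12547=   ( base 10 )8467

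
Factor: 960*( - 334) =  - 320640= - 2^7*3^1*5^1 *167^1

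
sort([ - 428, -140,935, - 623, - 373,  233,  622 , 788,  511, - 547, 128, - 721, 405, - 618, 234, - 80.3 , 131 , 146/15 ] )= [ - 721, - 623, - 618 ,-547, - 428, - 373, - 140, - 80.3,146/15, 128 , 131, 233,234, 405,511, 622, 788,935]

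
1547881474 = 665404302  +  882477172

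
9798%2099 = 1402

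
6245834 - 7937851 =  - 1692017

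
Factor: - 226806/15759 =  - 2^1*3^( - 1)*17^(-1)*367^1= - 734/51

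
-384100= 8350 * ( - 46) 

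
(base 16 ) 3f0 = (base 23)1KJ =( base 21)260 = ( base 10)1008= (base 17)385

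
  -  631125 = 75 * ( - 8415 ) 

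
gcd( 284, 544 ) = 4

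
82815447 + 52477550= 135292997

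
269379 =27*9977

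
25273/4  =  25273/4 = 6318.25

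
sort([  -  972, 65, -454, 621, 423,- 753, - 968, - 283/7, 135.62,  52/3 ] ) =[ - 972, - 968, - 753, - 454 , - 283/7, 52/3, 65, 135.62, 423, 621]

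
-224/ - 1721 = 224/1721 = 0.13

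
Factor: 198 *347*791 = 54346446 = 2^1*3^2 * 7^1*11^1*113^1*347^1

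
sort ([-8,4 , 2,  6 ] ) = [ - 8, 2,4,6]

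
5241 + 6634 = 11875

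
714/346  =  2 + 11/173 = 2.06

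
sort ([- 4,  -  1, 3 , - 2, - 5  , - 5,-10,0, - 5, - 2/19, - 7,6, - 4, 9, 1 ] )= [ - 10, - 7 , - 5,-5,- 5, - 4, - 4 , - 2, - 1,-2/19,0, 1,3,6,9 ] 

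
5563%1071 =208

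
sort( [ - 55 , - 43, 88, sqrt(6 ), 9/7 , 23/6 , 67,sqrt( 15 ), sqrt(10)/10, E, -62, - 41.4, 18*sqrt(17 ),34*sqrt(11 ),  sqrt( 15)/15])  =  [ - 62, - 55, - 43, - 41.4,sqrt ( 15)/15 , sqrt( 10)/10, 9/7, sqrt( 6 ),E,23/6,sqrt( 15 ),67, 18*sqrt(17),  88, 34*sqrt(11)] 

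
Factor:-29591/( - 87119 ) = 127^1 *233^1*87119^( -1 ) 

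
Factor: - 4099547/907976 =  - 2^( - 3)*79^1*51893^1*113497^( - 1)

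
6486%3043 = 400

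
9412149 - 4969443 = 4442706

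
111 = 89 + 22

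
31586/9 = 3509 + 5/9 = 3509.56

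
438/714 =73/119 = 0.61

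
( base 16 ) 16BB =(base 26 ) 8fl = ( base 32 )5LR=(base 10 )5819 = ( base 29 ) 6QJ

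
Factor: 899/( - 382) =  - 2^ ( - 1 ) * 29^1*31^1*191^( - 1 ) 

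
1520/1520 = 1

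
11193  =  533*21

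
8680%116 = 96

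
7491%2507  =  2477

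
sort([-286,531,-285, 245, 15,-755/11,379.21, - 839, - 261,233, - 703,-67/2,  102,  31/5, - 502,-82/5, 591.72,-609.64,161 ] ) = [ - 839,-703, - 609.64,-502, - 286, - 285, - 261,  -  755/11, - 67/2 ,-82/5 , 31/5,  15,102, 161,233 , 245,  379.21, 531, 591.72]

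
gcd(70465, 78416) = 1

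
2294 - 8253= - 5959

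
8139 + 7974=16113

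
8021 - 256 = 7765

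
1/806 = 1/806 = 0.00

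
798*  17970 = 14340060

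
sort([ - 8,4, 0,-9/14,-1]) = [ -8, - 1,-9/14, 0,4 ] 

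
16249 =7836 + 8413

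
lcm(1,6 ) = 6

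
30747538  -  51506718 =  - 20759180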